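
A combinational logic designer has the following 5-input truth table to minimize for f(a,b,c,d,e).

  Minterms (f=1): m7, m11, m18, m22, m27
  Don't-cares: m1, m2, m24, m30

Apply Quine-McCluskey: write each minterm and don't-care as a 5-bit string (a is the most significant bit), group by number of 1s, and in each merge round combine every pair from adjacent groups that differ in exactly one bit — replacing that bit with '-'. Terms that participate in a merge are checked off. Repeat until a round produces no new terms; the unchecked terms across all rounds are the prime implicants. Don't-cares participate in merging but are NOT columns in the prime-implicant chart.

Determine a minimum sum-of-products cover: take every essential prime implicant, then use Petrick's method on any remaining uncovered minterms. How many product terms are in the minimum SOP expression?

3

size-2^0 implicants → 00001  00010(✓)  00111  01011(✓)  10010(✓)  10110(✓)  11000  11011(✓)  11110(✓)
size-2^1 implicants → -0010  -1011  1-110  10-10
Unchecked terms (primes): -0010, -1011, 00001, 00111, 1-110, 10-10, 11000
Minterm coverage:
  m7 ⊆ 00111 [E]
  m11 ⊆ -1011 [E]
  m18 ⊆ -0010,10-10
  m22 ⊆ 1-110,10-10
  m27 ⊆ -1011 [E]
E = {-1011, 00111}
Petrick residual → 10-10
Cover = bc'de + a'b'cde + ab'de'  |cover|=3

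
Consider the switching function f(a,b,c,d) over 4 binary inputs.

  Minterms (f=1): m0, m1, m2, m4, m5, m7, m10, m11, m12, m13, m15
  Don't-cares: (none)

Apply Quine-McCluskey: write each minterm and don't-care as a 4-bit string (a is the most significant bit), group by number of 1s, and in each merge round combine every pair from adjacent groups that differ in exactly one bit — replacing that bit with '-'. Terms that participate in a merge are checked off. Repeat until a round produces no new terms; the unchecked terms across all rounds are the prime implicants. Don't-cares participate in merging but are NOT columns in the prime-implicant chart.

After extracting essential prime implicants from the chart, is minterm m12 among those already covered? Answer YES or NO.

Round 0: 0000✓ 0001✓ 0010✓ 0100✓ 0101✓ 0111✓ 1010✓ 1011✓ 1100✓ 1101✓ 1111✓
Round 1: -010 -100✓ -101✓ -111✓ 0-00✓ 0-01✓ 00-0 000-✓ 01-1✓ 010-✓ 1-11 101- 11-1✓ 110-✓
Round 2: -1-1 -10- 0-0-
PIs = {-010, -1-1, -10-, 0-0-, 00-0, 1-11, 101-}
Coverage chart:
  m0: 0-0-,00-0
  m1: 0-0- ←essential
  m2: -010,00-0
  m4: -10-,0-0-
  m5: -1-1,-10-,0-0-
  m7: -1-1 ←essential
  m10: -010,101-
  m11: 1-11,101-
  m12: -10- ←essential
  m13: -1-1,-10-
  m15: -1-1,1-11
Essential: -1-1, -10-, 0-0-

YES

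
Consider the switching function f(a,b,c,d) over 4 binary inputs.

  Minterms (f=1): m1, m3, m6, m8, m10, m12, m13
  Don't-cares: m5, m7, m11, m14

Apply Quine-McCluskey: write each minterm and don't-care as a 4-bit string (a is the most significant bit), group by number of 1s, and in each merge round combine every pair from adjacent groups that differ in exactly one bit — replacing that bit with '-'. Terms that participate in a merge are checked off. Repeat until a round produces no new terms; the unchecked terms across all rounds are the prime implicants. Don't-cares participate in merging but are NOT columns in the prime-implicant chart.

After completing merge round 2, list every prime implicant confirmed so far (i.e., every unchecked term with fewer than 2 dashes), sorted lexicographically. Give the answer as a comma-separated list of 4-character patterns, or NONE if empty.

size-2^0 implicants → 0001(✓)  0011(✓)  0101(✓)  0110(✓)  0111(✓)  1000(✓)  1010(✓)  1011(✓)  1100(✓)  1101(✓)  1110(✓)
size-2^1 implicants → -011  -101  -110  0-01(✓)  0-11(✓)  00-1(✓)  01-1(✓)  011-  1-00(✓)  1-10(✓)  10-0(✓)  101-  11-0(✓)  110-
size-2^2 implicants → 0--1  1--0
Unchecked terms (primes): -011, -101, -110, 0--1, 011-, 1--0, 101-, 110-

-011, -101, -110, 011-, 101-, 110-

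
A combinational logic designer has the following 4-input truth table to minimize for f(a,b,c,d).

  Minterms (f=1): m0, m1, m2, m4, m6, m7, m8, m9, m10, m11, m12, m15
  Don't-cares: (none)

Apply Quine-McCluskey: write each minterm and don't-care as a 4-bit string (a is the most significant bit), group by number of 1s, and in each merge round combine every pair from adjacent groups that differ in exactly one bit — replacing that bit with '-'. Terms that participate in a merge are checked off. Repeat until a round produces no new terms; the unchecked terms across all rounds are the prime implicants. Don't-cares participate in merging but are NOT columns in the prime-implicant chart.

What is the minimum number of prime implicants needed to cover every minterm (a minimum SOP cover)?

5

[col 0] 0000*, 0001*, 0010*, 0100*, 0110*, 0111*, 1000*, 1001*, 1010*, 1011*, 1100*, 1111*
[col 1] -000*, -001*, -010*, -100*, -111, 0-00*, 0-10*, 00-0*, 000-*, 01-0*, 011-, 1-00*, 1-11, 10-0*, 10-1*, 100-*, 101-*
[col 2] --00, -0-0, -00-, 0--0, 10--
Prime implicants: --00, -0-0, -00-, -111, 0--0, 011-, 1-11, 10--
PI chart (minterm → PIs covering it):
  0 | --00,-0-0,-00-,0--0
  1 | -00-  (sole → essential)
  2 | -0-0,0--0
  4 | --00,0--0
  6 | 0--0,011-
  7 | -111,011-
  8 | --00,-0-0,-00-,10--
  9 | -00-,10--
  10 | -0-0,10--
  11 | 1-11,10--
  12 | --00  (sole → essential)
  15 | -111,1-11
Essential prime implicants: --00, -00-
Petrick residual → -0-0, 011-, 1-11
Minimum SOP uses 5 PIs: c'd' + b'd' + b'c' + a'bc + acd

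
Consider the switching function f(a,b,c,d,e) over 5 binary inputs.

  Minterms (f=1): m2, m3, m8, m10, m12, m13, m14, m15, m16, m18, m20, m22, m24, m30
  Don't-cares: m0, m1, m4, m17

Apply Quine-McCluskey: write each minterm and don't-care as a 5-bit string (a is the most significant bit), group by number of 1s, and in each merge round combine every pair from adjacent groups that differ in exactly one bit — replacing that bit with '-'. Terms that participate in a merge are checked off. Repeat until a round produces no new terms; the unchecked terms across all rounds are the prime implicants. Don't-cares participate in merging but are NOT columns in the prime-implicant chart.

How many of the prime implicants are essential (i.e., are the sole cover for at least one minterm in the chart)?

3

Round 0: 00000✓ 00001✓ 00010✓ 00011✓ 00100✓ 01000✓ 01010✓ 01100✓ 01101✓ 01110✓ 01111✓ 10000✓ 10001✓ 10010✓ 10100✓ 10110✓ 11000✓ 11110✓
Round 1: -0000✓ -0001✓ -0010✓ -0100✓ -1000✓ -1110 0-000✓ 0-010✓ 0-100✓ 00-00✓ 000-0✓ 000-1✓ 0000-✓ 0001-✓ 01-00✓ 01-10✓ 010-0✓ 011-0✓ 011-1✓ 0110-✓ 0111-✓ 1-000✓ 1-110 10-00✓ 10-10✓ 100-0✓ 1000-✓ 101-0✓
Round 2: --000 -0-00 -00-0 -000- 0--00 0-0-0 000-- 01--0 011-- 10--0
PIs = {--000, -0-00, -00-0, -000-, -1110, 0--00, 0-0-0, 000--, 01--0, 011--, 1-110, 10--0}
Coverage chart:
  m2: -00-0,0-0-0,000--
  m3: 000-- ←essential
  m8: --000,0--00,0-0-0,01--0
  m10: 0-0-0,01--0
  m12: 0--00,01--0,011--
  m13: 011-- ←essential
  m14: -1110,01--0,011--
  m15: 011-- ←essential
  m16: --000,-0-00,-00-0,-000-,10--0
  m18: -00-0,10--0
  m20: -0-00,10--0
  m22: 1-110,10--0
  m24: --000 ←essential
  m30: -1110,1-110
Essential: --000, 000--, 011--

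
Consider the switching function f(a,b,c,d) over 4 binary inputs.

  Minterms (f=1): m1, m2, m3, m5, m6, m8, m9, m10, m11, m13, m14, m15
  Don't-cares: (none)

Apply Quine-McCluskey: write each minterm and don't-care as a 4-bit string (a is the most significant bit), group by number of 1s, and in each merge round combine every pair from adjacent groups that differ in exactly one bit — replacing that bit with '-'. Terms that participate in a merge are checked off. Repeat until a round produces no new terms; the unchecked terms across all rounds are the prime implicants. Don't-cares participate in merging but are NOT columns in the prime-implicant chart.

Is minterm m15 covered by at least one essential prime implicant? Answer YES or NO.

size-2^0 implicants → 0001(✓)  0010(✓)  0011(✓)  0101(✓)  0110(✓)  1000(✓)  1001(✓)  1010(✓)  1011(✓)  1101(✓)  1110(✓)  1111(✓)
size-2^1 implicants → -001(✓)  -010(✓)  -011(✓)  -101(✓)  -110(✓)  0-01(✓)  0-10(✓)  00-1(✓)  001-(✓)  1-01(✓)  1-10(✓)  1-11(✓)  10-0(✓)  10-1(✓)  100-(✓)  101-(✓)  11-1(✓)  111-(✓)
size-2^2 implicants → --01  --10  -0-1  -01-  1--1  1-1-  10--
Unchecked terms (primes): --01, --10, -0-1, -01-, 1--1, 1-1-, 10--
Minterm coverage:
  m1 ⊆ --01,-0-1
  m2 ⊆ --10,-01-
  m3 ⊆ -0-1,-01-
  m5 ⊆ --01 [E]
  m6 ⊆ --10 [E]
  m8 ⊆ 10-- [E]
  m9 ⊆ --01,-0-1,1--1,10--
  m10 ⊆ --10,-01-,1-1-,10--
  m11 ⊆ -0-1,-01-,1--1,1-1-,10--
  m13 ⊆ --01,1--1
  m14 ⊆ --10,1-1-
  m15 ⊆ 1--1,1-1-
E = {--01, --10, 10--}

NO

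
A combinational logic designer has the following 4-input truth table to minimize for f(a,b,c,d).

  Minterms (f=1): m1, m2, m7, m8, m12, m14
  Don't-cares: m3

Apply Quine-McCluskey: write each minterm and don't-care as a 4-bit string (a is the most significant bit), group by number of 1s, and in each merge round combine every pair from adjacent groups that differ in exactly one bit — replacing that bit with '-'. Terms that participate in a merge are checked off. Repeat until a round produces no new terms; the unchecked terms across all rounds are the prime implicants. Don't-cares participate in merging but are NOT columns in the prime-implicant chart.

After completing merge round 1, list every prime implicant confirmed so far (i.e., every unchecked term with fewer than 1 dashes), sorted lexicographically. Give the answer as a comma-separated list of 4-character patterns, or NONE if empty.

NONE

size-2^0 implicants → 0001(✓)  0010(✓)  0011(✓)  0111(✓)  1000(✓)  1100(✓)  1110(✓)
size-2^1 implicants → 0-11  00-1  001-  1-00  11-0
Unchecked terms (primes): 0-11, 00-1, 001-, 1-00, 11-0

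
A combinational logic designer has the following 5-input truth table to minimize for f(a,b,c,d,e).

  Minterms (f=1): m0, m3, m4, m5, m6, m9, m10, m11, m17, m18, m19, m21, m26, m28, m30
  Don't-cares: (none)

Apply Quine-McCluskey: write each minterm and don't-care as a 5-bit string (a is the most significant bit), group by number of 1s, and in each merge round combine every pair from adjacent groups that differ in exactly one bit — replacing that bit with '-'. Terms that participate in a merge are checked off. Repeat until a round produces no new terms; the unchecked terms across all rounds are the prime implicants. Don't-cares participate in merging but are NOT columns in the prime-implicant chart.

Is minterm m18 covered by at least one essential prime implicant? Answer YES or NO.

[col 0] 00000*, 00011*, 00100*, 00101*, 00110*, 01001*, 01010*, 01011*, 10001*, 10010*, 10011*, 10101*, 11010*, 11100*, 11110*
[col 1] -0011, -0101, -1010, 0-011, 00-00, 001-0, 0010-, 010-1, 0101-, 1-010, 10-01, 100-1, 1001-, 11-10, 111-0
Prime implicants: -0011, -0101, -1010, 0-011, 00-00, 001-0, 0010-, 010-1, 0101-, 1-010, 10-01, 100-1, 1001-, 11-10, 111-0
PI chart (minterm → PIs covering it):
  0 | 00-00  (sole → essential)
  3 | -0011,0-011
  4 | 00-00,001-0,0010-
  5 | -0101,0010-
  6 | 001-0  (sole → essential)
  9 | 010-1  (sole → essential)
  10 | -1010,0101-
  11 | 0-011,010-1,0101-
  17 | 10-01,100-1
  18 | 1-010,1001-
  19 | -0011,100-1,1001-
  21 | -0101,10-01
  26 | -1010,1-010,11-10
  28 | 111-0  (sole → essential)
  30 | 11-10,111-0
Essential prime implicants: 00-00, 001-0, 010-1, 111-0

NO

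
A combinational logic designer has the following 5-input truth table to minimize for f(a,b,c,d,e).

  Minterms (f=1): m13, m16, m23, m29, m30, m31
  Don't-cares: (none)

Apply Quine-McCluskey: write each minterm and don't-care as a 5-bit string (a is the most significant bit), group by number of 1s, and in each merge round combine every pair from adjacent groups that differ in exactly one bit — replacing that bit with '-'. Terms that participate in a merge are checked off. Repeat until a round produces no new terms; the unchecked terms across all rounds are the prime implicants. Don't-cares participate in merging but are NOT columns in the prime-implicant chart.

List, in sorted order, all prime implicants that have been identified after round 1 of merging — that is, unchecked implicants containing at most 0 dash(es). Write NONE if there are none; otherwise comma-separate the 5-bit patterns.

10000

size-2^0 implicants → 01101(✓)  10000  10111(✓)  11101(✓)  11110(✓)  11111(✓)
size-2^1 implicants → -1101  1-111  111-1  1111-
Unchecked terms (primes): -1101, 1-111, 10000, 111-1, 1111-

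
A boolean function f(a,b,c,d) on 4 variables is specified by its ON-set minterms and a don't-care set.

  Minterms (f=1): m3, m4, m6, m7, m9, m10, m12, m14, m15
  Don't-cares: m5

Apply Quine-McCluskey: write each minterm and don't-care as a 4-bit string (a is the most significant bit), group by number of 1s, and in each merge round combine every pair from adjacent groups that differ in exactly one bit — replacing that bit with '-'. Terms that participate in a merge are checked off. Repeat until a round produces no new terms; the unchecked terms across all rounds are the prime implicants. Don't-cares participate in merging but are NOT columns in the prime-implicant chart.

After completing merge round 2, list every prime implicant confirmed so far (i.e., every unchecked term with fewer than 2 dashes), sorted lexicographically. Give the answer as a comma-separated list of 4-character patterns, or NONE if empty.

Round 0: 0011✓ 0100✓ 0101✓ 0110✓ 0111✓ 1001 1010✓ 1100✓ 1110✓ 1111✓
Round 1: -100✓ -110✓ -111✓ 0-11 01-0✓ 01-1✓ 010-✓ 011-✓ 1-10 11-0✓ 111-✓
Round 2: -1-0 -11- 01--
PIs = {-1-0, -11-, 0-11, 01--, 1-10, 1001}

0-11, 1-10, 1001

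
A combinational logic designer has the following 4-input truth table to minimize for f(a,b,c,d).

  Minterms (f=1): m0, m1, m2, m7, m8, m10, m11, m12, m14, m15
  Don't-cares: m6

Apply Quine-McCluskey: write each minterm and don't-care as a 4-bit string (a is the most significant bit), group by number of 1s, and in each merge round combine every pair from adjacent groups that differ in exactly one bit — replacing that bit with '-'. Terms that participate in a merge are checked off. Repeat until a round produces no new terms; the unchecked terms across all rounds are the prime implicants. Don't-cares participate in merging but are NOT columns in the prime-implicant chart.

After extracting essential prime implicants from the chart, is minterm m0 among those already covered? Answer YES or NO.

[col 0] 0000*, 0001*, 0010*, 0110*, 0111*, 1000*, 1010*, 1011*, 1100*, 1110*, 1111*
[col 1] -000*, -010*, -110*, -111*, 0-10*, 00-0*, 000-, 011-*, 1-00*, 1-10*, 1-11*, 10-0*, 101-*, 11-0*, 111-*
[col 2] --10, -0-0, -11-, 1--0, 1-1-
Prime implicants: --10, -0-0, -11-, 000-, 1--0, 1-1-
PI chart (minterm → PIs covering it):
  0 | -0-0,000-
  1 | 000-  (sole → essential)
  2 | --10,-0-0
  7 | -11-  (sole → essential)
  8 | -0-0,1--0
  10 | --10,-0-0,1--0,1-1-
  11 | 1-1-  (sole → essential)
  12 | 1--0  (sole → essential)
  14 | --10,-11-,1--0,1-1-
  15 | -11-,1-1-
Essential prime implicants: -11-, 000-, 1--0, 1-1-

YES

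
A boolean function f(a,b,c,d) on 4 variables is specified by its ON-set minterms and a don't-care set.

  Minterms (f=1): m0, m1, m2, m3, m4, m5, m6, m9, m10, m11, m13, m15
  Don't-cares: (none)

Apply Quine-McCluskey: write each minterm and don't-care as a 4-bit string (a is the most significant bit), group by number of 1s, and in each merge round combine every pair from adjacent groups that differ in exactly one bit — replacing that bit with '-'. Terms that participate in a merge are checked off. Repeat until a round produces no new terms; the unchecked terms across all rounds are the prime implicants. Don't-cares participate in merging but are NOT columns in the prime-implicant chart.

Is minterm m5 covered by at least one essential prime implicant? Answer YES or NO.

Round 0: 0000✓ 0001✓ 0010✓ 0011✓ 0100✓ 0101✓ 0110✓ 1001✓ 1010✓ 1011✓ 1101✓ 1111✓
Round 1: -001✓ -010✓ -011✓ -101✓ 0-00✓ 0-01✓ 0-10✓ 00-0✓ 00-1✓ 000-✓ 001-✓ 01-0✓ 010-✓ 1-01✓ 1-11✓ 10-1✓ 101-✓ 11-1✓
Round 2: --01 -0-1 -01- 0--0 0-0- 00-- 1--1
PIs = {--01, -0-1, -01-, 0--0, 0-0-, 00--, 1--1}
Coverage chart:
  m0: 0--0,0-0-,00--
  m1: --01,-0-1,0-0-,00--
  m2: -01-,0--0,00--
  m3: -0-1,-01-,00--
  m4: 0--0,0-0-
  m5: --01,0-0-
  m6: 0--0 ←essential
  m9: --01,-0-1,1--1
  m10: -01- ←essential
  m11: -0-1,-01-,1--1
  m13: --01,1--1
  m15: 1--1 ←essential
Essential: -01-, 0--0, 1--1

NO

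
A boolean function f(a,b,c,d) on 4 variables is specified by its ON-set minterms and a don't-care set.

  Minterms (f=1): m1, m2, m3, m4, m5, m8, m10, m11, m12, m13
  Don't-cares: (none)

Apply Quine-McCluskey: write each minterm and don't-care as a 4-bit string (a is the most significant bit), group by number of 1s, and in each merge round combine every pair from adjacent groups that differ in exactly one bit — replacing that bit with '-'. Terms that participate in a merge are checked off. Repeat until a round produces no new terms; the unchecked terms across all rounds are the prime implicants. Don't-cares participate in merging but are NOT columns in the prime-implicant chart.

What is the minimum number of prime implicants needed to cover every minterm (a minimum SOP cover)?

Round 0: 0001✓ 0010✓ 0011✓ 0100✓ 0101✓ 1000✓ 1010✓ 1011✓ 1100✓ 1101✓
Round 1: -010✓ -011✓ -100✓ -101✓ 0-01 00-1 001-✓ 010-✓ 1-00 10-0 101-✓ 110-✓
Round 2: -01- -10-
PIs = {-01-, -10-, 0-01, 00-1, 1-00, 10-0}
Coverage chart:
  m1: 0-01,00-1
  m2: -01- ←essential
  m3: -01-,00-1
  m4: -10- ←essential
  m5: -10-,0-01
  m8: 1-00,10-0
  m10: -01-,10-0
  m11: -01- ←essential
  m12: -10-,1-00
  m13: -10- ←essential
Essential: -01-, -10-
Petrick residual → 0-01, 1-00
Min cover (4 terms): b'c + bc' + a'c'd + ac'd'

4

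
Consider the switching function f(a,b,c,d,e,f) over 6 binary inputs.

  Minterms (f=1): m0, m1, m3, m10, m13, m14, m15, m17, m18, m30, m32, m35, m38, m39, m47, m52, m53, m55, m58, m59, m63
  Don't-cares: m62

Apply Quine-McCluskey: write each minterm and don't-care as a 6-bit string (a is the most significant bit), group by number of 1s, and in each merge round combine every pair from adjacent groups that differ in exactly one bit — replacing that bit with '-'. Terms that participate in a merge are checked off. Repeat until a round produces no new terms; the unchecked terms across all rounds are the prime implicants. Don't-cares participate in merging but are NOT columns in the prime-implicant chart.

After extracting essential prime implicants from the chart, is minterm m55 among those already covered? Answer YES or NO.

NO

[col 0] 000000*, 000001*, 000011*, 001010*, 001101*, 001110*, 001111*, 010001*, 010010, 011110*, 100000*, 100011*, 100110*, 100111*, 101111*, 110100*, 110101*, 110111*, 111010*, 111011*, 111110*, 111111*
[col 1] -00000, -00011, -01111, -11110, 0-0001, 0-1110, 0000-1, 00000-, 001-10, 0011-1, 00111-, 1-0111*, 1-1111*, 10-111*, 100-11, 10011-, 11-111*, 1101-1, 11010-, 111-10*, 111-11*, 11101-*, 11111-*
[col 2] 1--111, 111-1-
Prime implicants: -00000, -00011, -01111, -11110, 0-0001, 0-1110, 0000-1, 00000-, 001-10, 0011-1, 00111-, 010010, 1--111, 100-11, 10011-, 1101-1, 11010-, 111-1-
PI chart (minterm → PIs covering it):
  0 | -00000,00000-
  1 | 0-0001,0000-1,00000-
  3 | -00011,0000-1
  10 | 001-10  (sole → essential)
  13 | 0011-1  (sole → essential)
  14 | 0-1110,001-10,00111-
  15 | -01111,0011-1,00111-
  17 | 0-0001  (sole → essential)
  18 | 010010  (sole → essential)
  30 | -11110,0-1110
  32 | -00000  (sole → essential)
  35 | -00011,100-11
  38 | 10011-  (sole → essential)
  39 | 1--111,100-11,10011-
  47 | -01111,1--111
  52 | 11010-  (sole → essential)
  53 | 1101-1,11010-
  55 | 1--111,1101-1
  58 | 111-1-  (sole → essential)
  59 | 111-1-  (sole → essential)
  63 | 1--111,111-1-
Essential prime implicants: -00000, 0-0001, 001-10, 0011-1, 010010, 10011-, 11010-, 111-1-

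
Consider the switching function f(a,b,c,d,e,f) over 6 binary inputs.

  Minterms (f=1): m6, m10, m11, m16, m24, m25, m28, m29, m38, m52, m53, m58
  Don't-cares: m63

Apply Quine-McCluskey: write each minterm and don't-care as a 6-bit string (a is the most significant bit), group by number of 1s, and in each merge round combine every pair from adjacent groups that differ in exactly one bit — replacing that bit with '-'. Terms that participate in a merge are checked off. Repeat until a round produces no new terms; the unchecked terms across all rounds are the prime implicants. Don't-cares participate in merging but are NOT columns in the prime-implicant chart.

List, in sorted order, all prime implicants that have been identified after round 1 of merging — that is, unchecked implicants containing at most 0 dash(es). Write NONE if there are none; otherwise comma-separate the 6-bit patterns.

Round 0: 000110✓ 001010✓ 001011✓ 010000✓ 011000✓ 011001✓ 011100✓ 011101✓ 100110✓ 110100✓ 110101✓ 111010 111111
Round 1: -00110 00101- 01-000 011-00✓ 011-01✓ 01100-✓ 01110-✓ 11010-
Round 2: 011-0-
PIs = {-00110, 00101-, 01-000, 011-0-, 11010-, 111010, 111111}

111010, 111111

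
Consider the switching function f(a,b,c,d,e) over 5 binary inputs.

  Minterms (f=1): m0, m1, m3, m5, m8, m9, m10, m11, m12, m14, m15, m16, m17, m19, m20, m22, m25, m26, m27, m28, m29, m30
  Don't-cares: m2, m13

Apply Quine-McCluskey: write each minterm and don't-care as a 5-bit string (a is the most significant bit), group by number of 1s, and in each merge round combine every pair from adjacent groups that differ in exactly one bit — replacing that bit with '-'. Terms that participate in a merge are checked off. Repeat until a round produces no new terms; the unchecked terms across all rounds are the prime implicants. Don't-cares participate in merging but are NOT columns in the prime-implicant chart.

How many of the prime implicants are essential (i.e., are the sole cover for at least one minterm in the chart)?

size-2^0 implicants → 00000(✓)  00001(✓)  00010(✓)  00011(✓)  00101(✓)  01000(✓)  01001(✓)  01010(✓)  01011(✓)  01100(✓)  01101(✓)  01110(✓)  01111(✓)  10000(✓)  10001(✓)  10011(✓)  10100(✓)  10110(✓)  11001(✓)  11010(✓)  11011(✓)  11100(✓)  11101(✓)  11110(✓)
size-2^1 implicants → -0000(✓)  -0001(✓)  -0011(✓)  -1001(✓)  -1010(✓)  -1011(✓)  -1100(✓)  -1101(✓)  -1110(✓)  0-000(✓)  0-001(✓)  0-010(✓)  0-011(✓)  0-101(✓)  00-01(✓)  000-0(✓)  000-1(✓)  0000-(✓)  0001-(✓)  01-00(✓)  01-01(✓)  01-10(✓)  01-11(✓)  010-0(✓)  010-1(✓)  0100-(✓)  0101-(✓)  011-0(✓)  011-1(✓)  0110-(✓)  0111-(✓)  1-001(✓)  1-011(✓)  1-100(✓)  1-110(✓)  10-00  100-1(✓)  1000-(✓)  101-0(✓)  11-01(✓)  11-10(✓)  110-1(✓)  1101-(✓)  111-0(✓)  1110-(✓)
size-2^2 implicants → --001(✓)  --011(✓)  -00-1(✓)  -000-  -1-01  -1-10  -10-1(✓)  -101-  -11-0  -110-  0--01  0-0-0(✓)  0-0-1(✓)  0-00-(✓)  0-01-(✓)  000--(✓)  01--0(✓)  01--1(✓)  01-0-(✓)  01-1-(✓)  010--(✓)  011--(✓)  1-0-1(✓)  1-1-0
size-2^3 implicants → --0-1  0-0--  01---
Unchecked terms (primes): --0-1, -000-, -1-01, -1-10, -101-, -11-0, -110-, 0--01, 0-0--, 01---, 1-1-0, 10-00
Minterm coverage:
  m0 ⊆ -000-,0-0--
  m1 ⊆ --0-1,-000-,0--01,0-0--
  m3 ⊆ --0-1,0-0--
  m5 ⊆ 0--01 [E]
  m8 ⊆ 0-0--,01---
  m9 ⊆ --0-1,-1-01,0--01,0-0--,01---
  m10 ⊆ -1-10,-101-,0-0--,01---
  m11 ⊆ --0-1,-101-,0-0--,01---
  m12 ⊆ -11-0,-110-,01---
  m14 ⊆ -1-10,-11-0,01---
  m15 ⊆ 01--- [E]
  m16 ⊆ -000-,10-00
  m17 ⊆ --0-1,-000-
  m19 ⊆ --0-1 [E]
  m20 ⊆ 1-1-0,10-00
  m22 ⊆ 1-1-0 [E]
  m25 ⊆ --0-1,-1-01
  m26 ⊆ -1-10,-101-
  m27 ⊆ --0-1,-101-
  m28 ⊆ -11-0,-110-,1-1-0
  m29 ⊆ -1-01,-110-
  m30 ⊆ -1-10,-11-0,1-1-0
E = {--0-1, 0--01, 01---, 1-1-0}

4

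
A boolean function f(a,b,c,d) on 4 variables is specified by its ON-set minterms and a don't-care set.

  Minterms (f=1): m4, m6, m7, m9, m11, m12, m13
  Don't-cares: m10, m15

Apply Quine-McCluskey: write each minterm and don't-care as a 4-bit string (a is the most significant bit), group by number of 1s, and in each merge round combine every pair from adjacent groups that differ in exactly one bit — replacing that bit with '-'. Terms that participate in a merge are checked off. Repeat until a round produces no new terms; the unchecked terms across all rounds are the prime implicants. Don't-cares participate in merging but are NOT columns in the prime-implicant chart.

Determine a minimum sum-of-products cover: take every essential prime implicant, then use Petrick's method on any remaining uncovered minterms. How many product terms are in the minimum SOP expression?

3

[col 0] 0100*, 0110*, 0111*, 1001*, 1010*, 1011*, 1100*, 1101*, 1111*
[col 1] -100, -111, 01-0, 011-, 1-01*, 1-11*, 10-1*, 101-, 11-1*, 110-
[col 2] 1--1
Prime implicants: -100, -111, 01-0, 011-, 1--1, 101-, 110-
PI chart (minterm → PIs covering it):
  4 | -100,01-0
  6 | 01-0,011-
  7 | -111,011-
  9 | 1--1  (sole → essential)
  11 | 1--1,101-
  12 | -100,110-
  13 | 1--1,110-
Essential prime implicants: 1--1
Petrick residual → -100, 011-
Minimum SOP uses 3 PIs: bc'd' + a'bc + ad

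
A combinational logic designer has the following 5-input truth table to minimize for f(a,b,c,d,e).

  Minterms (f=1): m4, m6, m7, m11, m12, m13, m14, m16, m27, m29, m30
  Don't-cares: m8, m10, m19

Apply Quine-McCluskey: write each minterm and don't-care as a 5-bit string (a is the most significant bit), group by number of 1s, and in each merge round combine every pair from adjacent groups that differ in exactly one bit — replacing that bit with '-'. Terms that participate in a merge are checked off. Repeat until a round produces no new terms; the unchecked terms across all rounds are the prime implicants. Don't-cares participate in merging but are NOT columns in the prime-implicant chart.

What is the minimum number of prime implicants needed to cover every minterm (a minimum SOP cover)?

6

[col 0] 00100*, 00110*, 00111*, 01000*, 01010*, 01011*, 01100*, 01101*, 01110*, 10000, 10011*, 11011*, 11101*, 11110*
[col 1] -1011, -1101, -1110, 0-100*, 0-110*, 001-0*, 0011-, 01-00*, 01-10*, 010-0*, 0101-, 011-0*, 0110-, 1-011
[col 2] 0-1-0, 01--0
Prime implicants: -1011, -1101, -1110, 0-1-0, 0011-, 01--0, 0101-, 0110-, 1-011, 10000
PI chart (minterm → PIs covering it):
  4 | 0-1-0  (sole → essential)
  6 | 0-1-0,0011-
  7 | 0011-  (sole → essential)
  11 | -1011,0101-
  12 | 0-1-0,01--0,0110-
  13 | -1101,0110-
  14 | -1110,0-1-0,01--0
  16 | 10000  (sole → essential)
  27 | -1011,1-011
  29 | -1101  (sole → essential)
  30 | -1110  (sole → essential)
Essential prime implicants: -1101, -1110, 0-1-0, 0011-, 10000
Petrick residual → -1011
Minimum SOP uses 6 PIs: bc'de + bcd'e + bcde' + a'ce' + a'b'cd + ab'c'd'e'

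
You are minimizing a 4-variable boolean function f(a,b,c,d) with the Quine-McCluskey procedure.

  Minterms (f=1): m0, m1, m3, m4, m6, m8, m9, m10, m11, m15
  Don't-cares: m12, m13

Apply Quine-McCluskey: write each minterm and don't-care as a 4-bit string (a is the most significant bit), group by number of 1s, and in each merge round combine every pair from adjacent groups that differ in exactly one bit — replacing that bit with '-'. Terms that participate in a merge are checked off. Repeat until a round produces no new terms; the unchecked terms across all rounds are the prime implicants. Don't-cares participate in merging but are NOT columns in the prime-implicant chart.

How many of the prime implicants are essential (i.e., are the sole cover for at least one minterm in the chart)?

[col 0] 0000*, 0001*, 0011*, 0100*, 0110*, 1000*, 1001*, 1010*, 1011*, 1100*, 1101*, 1111*
[col 1] -000*, -001*, -011*, -100*, 0-00*, 00-1*, 000-*, 01-0, 1-00*, 1-01*, 1-11*, 10-0*, 10-1*, 100-*, 101-*, 11-1*, 110-*
[col 2] --00, -0-1, -00-, 1--1, 1-0-, 10--
Prime implicants: --00, -0-1, -00-, 01-0, 1--1, 1-0-, 10--
PI chart (minterm → PIs covering it):
  0 | --00,-00-
  1 | -0-1,-00-
  3 | -0-1  (sole → essential)
  4 | --00,01-0
  6 | 01-0  (sole → essential)
  8 | --00,-00-,1-0-,10--
  9 | -0-1,-00-,1--1,1-0-,10--
  10 | 10--  (sole → essential)
  11 | -0-1,1--1,10--
  15 | 1--1  (sole → essential)
Essential prime implicants: -0-1, 01-0, 1--1, 10--

4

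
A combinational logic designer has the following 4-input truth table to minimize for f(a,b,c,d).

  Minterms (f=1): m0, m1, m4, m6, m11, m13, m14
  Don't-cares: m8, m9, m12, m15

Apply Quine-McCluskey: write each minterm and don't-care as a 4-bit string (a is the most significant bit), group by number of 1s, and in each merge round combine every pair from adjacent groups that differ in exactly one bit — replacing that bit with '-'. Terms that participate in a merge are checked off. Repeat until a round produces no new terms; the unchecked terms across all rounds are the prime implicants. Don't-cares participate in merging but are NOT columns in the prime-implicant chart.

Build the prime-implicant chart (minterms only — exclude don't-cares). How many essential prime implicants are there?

[col 0] 0000*, 0001*, 0100*, 0110*, 1000*, 1001*, 1011*, 1100*, 1101*, 1110*, 1111*
[col 1] -000*, -001*, -100*, -110*, 0-00*, 000-*, 01-0*, 1-00*, 1-01*, 1-11*, 10-1*, 100-*, 11-0*, 11-1*, 110-*, 111-*
[col 2] --00, -00-, -1-0, 1--1, 1-0-, 11--
Prime implicants: --00, -00-, -1-0, 1--1, 1-0-, 11--
PI chart (minterm → PIs covering it):
  0 | --00,-00-
  1 | -00-  (sole → essential)
  4 | --00,-1-0
  6 | -1-0  (sole → essential)
  11 | 1--1  (sole → essential)
  13 | 1--1,1-0-,11--
  14 | -1-0,11--
Essential prime implicants: -00-, -1-0, 1--1

3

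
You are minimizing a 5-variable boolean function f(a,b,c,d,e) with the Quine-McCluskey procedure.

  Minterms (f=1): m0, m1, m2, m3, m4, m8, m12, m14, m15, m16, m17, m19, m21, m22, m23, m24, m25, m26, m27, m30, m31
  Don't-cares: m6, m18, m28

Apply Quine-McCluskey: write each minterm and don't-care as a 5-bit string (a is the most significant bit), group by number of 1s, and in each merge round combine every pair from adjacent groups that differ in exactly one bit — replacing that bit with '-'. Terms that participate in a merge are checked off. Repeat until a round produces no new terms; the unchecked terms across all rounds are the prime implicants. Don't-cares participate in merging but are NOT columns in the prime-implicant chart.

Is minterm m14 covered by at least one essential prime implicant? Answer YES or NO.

size-2^0 implicants → 00000(✓)  00001(✓)  00010(✓)  00011(✓)  00100(✓)  00110(✓)  01000(✓)  01100(✓)  01110(✓)  01111(✓)  10000(✓)  10001(✓)  10010(✓)  10011(✓)  10101(✓)  10110(✓)  10111(✓)  11000(✓)  11001(✓)  11010(✓)  11011(✓)  11100(✓)  11110(✓)  11111(✓)
size-2^1 implicants → -0000(✓)  -0001(✓)  -0010(✓)  -0011(✓)  -0110(✓)  -1000(✓)  -1100(✓)  -1110(✓)  -1111(✓)  0-000(✓)  0-100(✓)  0-110(✓)  00-00(✓)  00-10(✓)  000-0(✓)  000-1(✓)  0000-(✓)  0001-(✓)  001-0(✓)  01-00(✓)  011-0(✓)  0111-(✓)  1-000(✓)  1-001(✓)  1-010(✓)  1-011(✓)  1-110(✓)  1-111(✓)  10-01(✓)  10-10(✓)  10-11(✓)  100-0(✓)  100-1(✓)  1000-(✓)  1001-(✓)  101-1(✓)  1011-(✓)  11-00(✓)  11-10(✓)  11-11(✓)  110-0(✓)  110-1(✓)  1100-(✓)  1101-(✓)  111-0(✓)  1111-(✓)
size-2^2 implicants → --000  --110  -0-10  -00-0(✓)  -00-1(✓)  -000-(✓)  -001-(✓)  -1-00  -11-0  -111-  0--00  0-1-0  00--0  000--(✓)  1--10(✓)  1--11(✓)  1-0-0(✓)  1-0-1(✓)  1-00-(✓)  1-01-(✓)  1-11-(✓)  10--1  10-1-(✓)  100--(✓)  11--0  11-1-(✓)  110--(✓)
size-2^3 implicants → -00--  1--1-  1-0--
Unchecked terms (primes): --000, --110, -0-10, -00--, -1-00, -11-0, -111-, 0--00, 0-1-0, 00--0, 1--1-, 1-0--, 10--1, 11--0
Minterm coverage:
  m0 ⊆ --000,-00--,0--00,00--0
  m1 ⊆ -00-- [E]
  m2 ⊆ -0-10,-00--,00--0
  m3 ⊆ -00-- [E]
  m4 ⊆ 0--00,0-1-0,00--0
  m8 ⊆ --000,-1-00,0--00
  m12 ⊆ -1-00,-11-0,0--00,0-1-0
  m14 ⊆ --110,-11-0,-111-,0-1-0
  m15 ⊆ -111- [E]
  m16 ⊆ --000,-00--,1-0--
  m17 ⊆ -00--,1-0--,10--1
  m19 ⊆ -00--,1--1-,1-0--,10--1
  m21 ⊆ 10--1 [E]
  m22 ⊆ --110,-0-10,1--1-
  m23 ⊆ 1--1-,10--1
  m24 ⊆ --000,-1-00,1-0--,11--0
  m25 ⊆ 1-0-- [E]
  m26 ⊆ 1--1-,1-0--,11--0
  m27 ⊆ 1--1-,1-0--
  m30 ⊆ --110,-11-0,-111-,1--1-,11--0
  m31 ⊆ -111-,1--1-
E = {-00--, -111-, 1-0--, 10--1}

YES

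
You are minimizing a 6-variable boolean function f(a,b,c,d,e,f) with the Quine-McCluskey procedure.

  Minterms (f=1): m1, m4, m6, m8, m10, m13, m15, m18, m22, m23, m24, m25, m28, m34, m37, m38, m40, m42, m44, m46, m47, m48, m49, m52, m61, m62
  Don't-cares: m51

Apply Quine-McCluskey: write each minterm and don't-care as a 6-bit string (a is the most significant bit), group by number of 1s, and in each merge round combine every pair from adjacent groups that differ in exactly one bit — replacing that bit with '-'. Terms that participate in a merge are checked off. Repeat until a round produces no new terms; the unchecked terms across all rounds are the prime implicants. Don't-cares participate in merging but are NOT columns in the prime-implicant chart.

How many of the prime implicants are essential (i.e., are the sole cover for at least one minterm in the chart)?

[col 0] 000001, 000100*, 000110*, 001000*, 001010*, 001101*, 001111*, 010010*, 010110*, 010111*, 011000*, 011001*, 011100*, 100010*, 100101, 100110*, 101000*, 101010*, 101100*, 101110*, 101111*, 110000*, 110001*, 110011*, 110100*, 111101, 111110*
[col 1] -00110, -01000*, -01010*, -01111, 0-0110, 0-1000, 0001-0, 0010-0*, 0011-1, 010-10, 01011-, 011-00, 01100-, 1-1110, 10-010*, 10-110*, 100-10*, 101-00*, 101-10*, 1010-0*, 1011-0*, 10111-, 110-00, 1100-1, 11000-
[col 2] -010-0, 10--10, 101--0
Prime implicants: -00110, -010-0, -01111, 0-0110, 0-1000, 000001, 0001-0, 0011-1, 010-10, 01011-, 011-00, 01100-, 1-1110, 10--10, 100101, 101--0, 10111-, 110-00, 1100-1, 11000-, 111101
PI chart (minterm → PIs covering it):
  1 | 000001  (sole → essential)
  4 | 0001-0  (sole → essential)
  6 | -00110,0-0110,0001-0
  8 | -010-0,0-1000
  10 | -010-0  (sole → essential)
  13 | 0011-1  (sole → essential)
  15 | -01111,0011-1
  18 | 010-10  (sole → essential)
  22 | 0-0110,010-10,01011-
  23 | 01011-  (sole → essential)
  24 | 0-1000,011-00,01100-
  25 | 01100-  (sole → essential)
  28 | 011-00  (sole → essential)
  34 | 10--10  (sole → essential)
  37 | 100101  (sole → essential)
  38 | -00110,10--10
  40 | -010-0,101--0
  42 | -010-0,10--10,101--0
  44 | 101--0  (sole → essential)
  46 | 1-1110,10--10,101--0,10111-
  47 | -01111,10111-
  48 | 110-00,11000-
  49 | 1100-1,11000-
  52 | 110-00  (sole → essential)
  61 | 111101  (sole → essential)
  62 | 1-1110  (sole → essential)
Essential prime implicants: -010-0, 000001, 0001-0, 0011-1, 010-10, 01011-, 011-00, 01100-, 1-1110, 10--10, 100101, 101--0, 110-00, 111101

14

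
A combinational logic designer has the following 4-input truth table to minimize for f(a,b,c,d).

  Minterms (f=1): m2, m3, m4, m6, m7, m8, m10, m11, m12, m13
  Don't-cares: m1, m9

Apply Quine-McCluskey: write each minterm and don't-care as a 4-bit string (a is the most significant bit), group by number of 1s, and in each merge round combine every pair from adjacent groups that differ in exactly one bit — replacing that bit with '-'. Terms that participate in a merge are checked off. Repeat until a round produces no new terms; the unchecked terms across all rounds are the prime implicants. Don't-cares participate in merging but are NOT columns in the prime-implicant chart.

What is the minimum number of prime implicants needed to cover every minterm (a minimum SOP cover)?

[col 0] 0001*, 0010*, 0011*, 0100*, 0110*, 0111*, 1000*, 1001*, 1010*, 1011*, 1100*, 1101*
[col 1] -001*, -010*, -011*, -100, 0-10*, 0-11*, 00-1*, 001-*, 01-0, 011-*, 1-00*, 1-01*, 10-0*, 10-1*, 100-*, 101-*, 110-*
[col 2] -0-1, -01-, 0-1-, 1-0-, 10--
Prime implicants: -0-1, -01-, -100, 0-1-, 01-0, 1-0-, 10--
PI chart (minterm → PIs covering it):
  2 | -01-,0-1-
  3 | -0-1,-01-,0-1-
  4 | -100,01-0
  6 | 0-1-,01-0
  7 | 0-1-  (sole → essential)
  8 | 1-0-,10--
  10 | -01-,10--
  11 | -0-1,-01-,10--
  12 | -100,1-0-
  13 | 1-0-  (sole → essential)
Essential prime implicants: 0-1-, 1-0-
Petrick residual → -01-, -100
Minimum SOP uses 4 PIs: b'c + bc'd' + a'c + ac'

4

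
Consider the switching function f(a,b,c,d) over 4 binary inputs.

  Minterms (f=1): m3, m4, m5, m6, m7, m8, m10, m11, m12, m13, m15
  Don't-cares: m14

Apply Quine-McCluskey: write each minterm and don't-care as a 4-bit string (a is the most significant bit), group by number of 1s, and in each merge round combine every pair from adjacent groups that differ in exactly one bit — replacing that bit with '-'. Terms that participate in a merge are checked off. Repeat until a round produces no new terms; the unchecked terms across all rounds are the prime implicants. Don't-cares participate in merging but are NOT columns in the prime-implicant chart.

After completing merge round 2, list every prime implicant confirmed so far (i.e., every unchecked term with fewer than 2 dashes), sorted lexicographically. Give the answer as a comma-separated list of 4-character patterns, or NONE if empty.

size-2^0 implicants → 0011(✓)  0100(✓)  0101(✓)  0110(✓)  0111(✓)  1000(✓)  1010(✓)  1011(✓)  1100(✓)  1101(✓)  1110(✓)  1111(✓)
size-2^1 implicants → -011(✓)  -100(✓)  -101(✓)  -110(✓)  -111(✓)  0-11(✓)  01-0(✓)  01-1(✓)  010-(✓)  011-(✓)  1-00(✓)  1-10(✓)  1-11(✓)  10-0(✓)  101-(✓)  11-0(✓)  11-1(✓)  110-(✓)  111-(✓)
size-2^2 implicants → --11  -1-0(✓)  -1-1(✓)  -10-(✓)  -11-(✓)  01--(✓)  1--0  1-1-  11--(✓)
size-2^3 implicants → -1--
Unchecked terms (primes): --11, -1--, 1--0, 1-1-

NONE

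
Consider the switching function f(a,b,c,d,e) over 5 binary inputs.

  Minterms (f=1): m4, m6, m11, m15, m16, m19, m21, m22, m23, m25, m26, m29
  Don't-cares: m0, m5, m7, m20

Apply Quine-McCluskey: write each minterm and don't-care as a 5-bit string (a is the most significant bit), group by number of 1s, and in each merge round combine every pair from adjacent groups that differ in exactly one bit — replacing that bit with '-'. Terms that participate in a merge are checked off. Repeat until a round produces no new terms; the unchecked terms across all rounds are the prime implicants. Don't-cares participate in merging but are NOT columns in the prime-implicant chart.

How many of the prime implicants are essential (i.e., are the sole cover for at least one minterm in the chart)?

size-2^0 implicants → 00000(✓)  00100(✓)  00101(✓)  00110(✓)  00111(✓)  01011(✓)  01111(✓)  10000(✓)  10011(✓)  10100(✓)  10101(✓)  10110(✓)  10111(✓)  11001(✓)  11010  11101(✓)
size-2^1 implicants → -0000(✓)  -0100(✓)  -0101(✓)  -0110(✓)  -0111(✓)  0-111  00-00(✓)  001-0(✓)  001-1(✓)  0010-(✓)  0011-(✓)  01-11  1-101  10-00(✓)  10-11  101-0(✓)  101-1(✓)  1010-(✓)  1011-(✓)  11-01
size-2^2 implicants → -0-00  -01-0(✓)  -01-1(✓)  -010-(✓)  -011-(✓)  001--(✓)  101--(✓)
size-2^3 implicants → -01--
Unchecked terms (primes): -0-00, -01--, 0-111, 01-11, 1-101, 10-11, 11-01, 11010
Minterm coverage:
  m4 ⊆ -0-00,-01--
  m6 ⊆ -01-- [E]
  m11 ⊆ 01-11 [E]
  m15 ⊆ 0-111,01-11
  m16 ⊆ -0-00 [E]
  m19 ⊆ 10-11 [E]
  m21 ⊆ -01--,1-101
  m22 ⊆ -01-- [E]
  m23 ⊆ -01--,10-11
  m25 ⊆ 11-01 [E]
  m26 ⊆ 11010 [E]
  m29 ⊆ 1-101,11-01
E = {-0-00, -01--, 01-11, 10-11, 11-01, 11010}

6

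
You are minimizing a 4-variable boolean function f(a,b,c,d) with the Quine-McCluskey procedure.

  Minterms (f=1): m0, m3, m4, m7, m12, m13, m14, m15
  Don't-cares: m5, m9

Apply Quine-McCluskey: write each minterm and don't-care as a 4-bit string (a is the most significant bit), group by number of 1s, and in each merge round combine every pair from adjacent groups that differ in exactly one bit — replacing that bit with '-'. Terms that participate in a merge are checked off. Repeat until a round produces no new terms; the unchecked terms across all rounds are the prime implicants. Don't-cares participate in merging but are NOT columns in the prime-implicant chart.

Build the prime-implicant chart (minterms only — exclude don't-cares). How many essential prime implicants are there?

[col 0] 0000*, 0011*, 0100*, 0101*, 0111*, 1001*, 1100*, 1101*, 1110*, 1111*
[col 1] -100*, -101*, -111*, 0-00, 0-11, 01-1*, 010-*, 1-01, 11-0*, 11-1*, 110-*, 111-*
[col 2] -1-1, -10-, 11--
Prime implicants: -1-1, -10-, 0-00, 0-11, 1-01, 11--
PI chart (minterm → PIs covering it):
  0 | 0-00  (sole → essential)
  3 | 0-11  (sole → essential)
  4 | -10-,0-00
  7 | -1-1,0-11
  12 | -10-,11--
  13 | -1-1,-10-,1-01,11--
  14 | 11--  (sole → essential)
  15 | -1-1,11--
Essential prime implicants: 0-00, 0-11, 11--

3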